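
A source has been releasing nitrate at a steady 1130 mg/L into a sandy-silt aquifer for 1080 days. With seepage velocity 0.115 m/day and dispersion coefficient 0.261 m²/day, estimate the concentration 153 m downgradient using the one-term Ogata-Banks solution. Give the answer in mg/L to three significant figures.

127 mg/L

For a continuous step input, C/C₀ ≈ ½·erfc((x−vt)/(2√(Dt))).
vt = 0.115 × 1080 = 124.2 m and 2√(Dt) = 2√(0.261 × 1080) = 33.58 m.
Argument (x−vt)/(2√(Dt)) = (153 − 124.2)/33.58 = 0.8577; ½·erfc(0.8577) = 0.1126.
C = 1130 × 0.1126 = 127 mg/L.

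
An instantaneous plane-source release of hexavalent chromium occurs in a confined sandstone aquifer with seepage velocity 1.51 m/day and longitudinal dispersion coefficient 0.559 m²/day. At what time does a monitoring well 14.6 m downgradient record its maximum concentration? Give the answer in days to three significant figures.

For the 1D instantaneous-source solution, setting ∂C/∂t = 0 at fixed x gives v²t² + 2Dt − x² = 0, so t = (√(D² + v²x²) − D)/v².
√(D² + v²x²) = √(0.559² + 1.51² × 14.6²) = 22.05; v² = 2.2801.
t = (22.05 − 0.559)/2.2801 = 9.43 days (vs. the pure-advection estimate x/v = 9.67 d).

9.43 days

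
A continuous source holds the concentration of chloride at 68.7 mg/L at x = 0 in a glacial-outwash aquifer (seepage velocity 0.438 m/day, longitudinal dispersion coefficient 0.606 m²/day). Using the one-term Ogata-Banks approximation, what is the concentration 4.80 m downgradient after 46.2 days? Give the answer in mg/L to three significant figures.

67.4 mg/L

For a continuous step input, C/C₀ ≈ ½·erfc((x−vt)/(2√(Dt))).
vt = 0.438 × 46.2 = 20.2356 m and 2√(Dt) = 2√(0.606 × 46.2) = 10.58 m.
Argument (x−vt)/(2√(Dt)) = (4.80 − 20.2356)/10.58 = -1.459; ½·erfc(-1.459) = 0.9805.
C = 68.7 × 0.9805 = 67.4 mg/L.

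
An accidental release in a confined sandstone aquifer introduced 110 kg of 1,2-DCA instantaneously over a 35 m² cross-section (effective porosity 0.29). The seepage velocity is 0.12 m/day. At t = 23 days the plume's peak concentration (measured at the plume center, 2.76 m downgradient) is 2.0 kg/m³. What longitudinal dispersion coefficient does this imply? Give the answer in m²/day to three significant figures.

0.102 m²/day

At the plume center C_max = M/(n_e·A·√(4πDt)), so D = M²/(4πt·(n_e·A·C_max)²).
n_e·A·C_max = 0.29 × 35 × 2.0 = 20.30 kg/m.
D = 110²/(4π × 23 × 20.30²) = 0.102 m²/day.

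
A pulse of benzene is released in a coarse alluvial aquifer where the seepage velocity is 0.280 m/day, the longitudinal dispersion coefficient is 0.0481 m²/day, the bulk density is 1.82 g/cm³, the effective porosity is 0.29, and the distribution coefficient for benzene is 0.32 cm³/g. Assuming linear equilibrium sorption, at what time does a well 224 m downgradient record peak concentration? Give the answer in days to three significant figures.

2400 days

Retardation factor R = 1 + ρ_b·K_d/n = 1 + 1.82 × 0.32/0.29 = 3.008.
Sorption retards both mechanisms: v_R = v/R = 0.09309 m/day, D_R = D/R = 0.01599 m²/day.
Peak time from v_R²t² + 2D_R t − x² = 0: t = (√(D_R² + v_R²x²) − D_R)/v_R².
√(D_R² + v_R²x²) = √(0.01599² + 0.09309² × 224²) = 20.85; v_R² = 0.008666.
t = (20.85 − 0.01599)/0.008666 = 2400 days.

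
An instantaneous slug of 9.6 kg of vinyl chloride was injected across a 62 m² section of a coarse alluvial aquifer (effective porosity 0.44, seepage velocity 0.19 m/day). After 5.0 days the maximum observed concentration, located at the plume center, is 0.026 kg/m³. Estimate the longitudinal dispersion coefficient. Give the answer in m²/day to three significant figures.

At the plume center C_max = M/(n_e·A·√(4πDt)), so D = M²/(4πt·(n_e·A·C_max)²).
n_e·A·C_max = 0.44 × 62 × 0.026 = 0.7093 kg/m.
D = 9.6²/(4π × 5.0 × 0.7093²) = 2.92 m²/day.

2.92 m²/day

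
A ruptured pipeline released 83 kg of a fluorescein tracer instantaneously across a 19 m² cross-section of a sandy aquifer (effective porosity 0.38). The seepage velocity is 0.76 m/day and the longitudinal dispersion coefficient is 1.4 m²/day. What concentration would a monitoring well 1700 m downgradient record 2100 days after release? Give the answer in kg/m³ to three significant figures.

For an instantaneous plane source, C(x,t) = M/(n_e·A·√(4πDt)) · exp(−(x−vt)²/(4Dt)), with n_e·A the pore (flow) area.
Plume center vt = 0.76 × 2100 = 1596 m, so the well at 1700 m is 104 m downgradient of the peak.
√(4πDt) = 192.2 m, giving peak height M/(n_e·A·√(4πDt)) = 83/(0.38 × 19 × 192.2) = 0.05981 kg/m³.
(x−vt)²/(4Dt) = (104)²/(4 × 1.4 × 2100) = 0.9197; exp(−0.9197) = 0.3986.
C = 0.05981 × 0.3986 = 0.0238 kg/m³.

0.0238 kg/m³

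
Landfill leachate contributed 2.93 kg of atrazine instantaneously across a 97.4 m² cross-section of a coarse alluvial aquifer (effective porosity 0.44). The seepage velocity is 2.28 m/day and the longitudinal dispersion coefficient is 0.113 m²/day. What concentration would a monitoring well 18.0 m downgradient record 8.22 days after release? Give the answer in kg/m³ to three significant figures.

For an instantaneous plane source, C(x,t) = M/(n_e·A·√(4πDt)) · exp(−(x−vt)²/(4Dt)), with n_e·A the pore (flow) area.
Plume center vt = 2.28 × 8.22 = 18.7416 m, so the well at 18.0 m is 0.7416 m upgradient of the peak.
√(4πDt) = 3.416 m, giving peak height M/(n_e·A·√(4πDt)) = 2.93/(0.44 × 97.4 × 3.416) = 0.02001 kg/m³.
(x−vt)²/(4Dt) = (-0.7416)²/(4 × 0.113 × 8.22) = 0.1480; exp(−0.1480) = 0.8624.
C = 0.02001 × 0.8624 = 0.0173 kg/m³.

0.0173 kg/m³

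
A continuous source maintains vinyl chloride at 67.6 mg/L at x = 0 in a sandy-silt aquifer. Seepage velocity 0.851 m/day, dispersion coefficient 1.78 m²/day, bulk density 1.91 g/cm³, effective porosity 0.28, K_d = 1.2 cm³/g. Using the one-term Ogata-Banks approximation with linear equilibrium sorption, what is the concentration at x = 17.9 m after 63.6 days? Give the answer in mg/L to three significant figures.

0.527 mg/L

Retardation factor R = 1 + ρ_b·K_d/n = 1 + 1.91 × 1.2/0.28 = 9.186.
Sorption retards both mechanisms: v_R = v/R = 0.09264 m/day, D_R = D/R = 0.1938 m²/day.
v_R·t = 0.09264 × 63.6 = 5.891904 m; 2√(D_R t) = 7.022 m; argument = (17.9 − 5.891904)/7.022 = 1.710.
C = C₀ × ½·erfc(1.710) = 67.6 × 0.007796 = 0.527 mg/L.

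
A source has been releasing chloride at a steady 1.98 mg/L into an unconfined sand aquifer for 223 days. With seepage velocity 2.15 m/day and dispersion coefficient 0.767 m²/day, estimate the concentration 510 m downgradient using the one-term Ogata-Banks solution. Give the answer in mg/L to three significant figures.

For a continuous step input, C/C₀ ≈ ½·erfc((x−vt)/(2√(Dt))).
vt = 2.15 × 223 = 479.45 m and 2√(Dt) = 2√(0.767 × 223) = 26.16 m.
Argument (x−vt)/(2√(Dt)) = (510 − 479.45)/26.16 = 1.168; ½·erfc(1.168) = 0.04929.
C = 1.98 × 0.04929 = 0.0976 mg/L.

0.0976 mg/L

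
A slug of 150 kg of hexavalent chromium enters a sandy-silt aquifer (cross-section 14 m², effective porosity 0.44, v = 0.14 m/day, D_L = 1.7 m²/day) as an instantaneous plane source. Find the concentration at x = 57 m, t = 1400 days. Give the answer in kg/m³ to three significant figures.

0.0185 kg/m³

For an instantaneous plane source, C(x,t) = M/(n_e·A·√(4πDt)) · exp(−(x−vt)²/(4Dt)), with n_e·A the pore (flow) area.
Plume center vt = 0.14 × 1400 = 196 m, so the well at 57 m is 139 m upgradient of the peak.
√(4πDt) = 172.9 m, giving peak height M/(n_e·A·√(4πDt)) = 150/(0.44 × 14 × 172.9) = 0.1408 kg/m³.
(x−vt)²/(4Dt) = (-139)²/(4 × 1.7 × 1400) = 2.030; exp(−2.030) = 0.1313.
C = 0.1408 × 0.1313 = 0.0185 kg/m³.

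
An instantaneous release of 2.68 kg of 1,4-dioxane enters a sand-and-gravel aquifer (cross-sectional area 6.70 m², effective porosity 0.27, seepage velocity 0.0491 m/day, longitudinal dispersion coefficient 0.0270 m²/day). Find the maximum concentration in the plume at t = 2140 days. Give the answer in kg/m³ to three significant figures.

The peak of an instantaneous 1D plume sits at x = vt; there the Gaussian factor is 1 and C_max = M/(n_e·A·√(4πDt)), where n_e·A is the pore area the mass is dissolved in.
√(4πDt) = √(4π × 0.0270 × 2140) = 26.95 m, so C_max = 2.68/(0.27 × 6.70 × 26.95) = 0.0550 kg/m³.

0.0550 kg/m³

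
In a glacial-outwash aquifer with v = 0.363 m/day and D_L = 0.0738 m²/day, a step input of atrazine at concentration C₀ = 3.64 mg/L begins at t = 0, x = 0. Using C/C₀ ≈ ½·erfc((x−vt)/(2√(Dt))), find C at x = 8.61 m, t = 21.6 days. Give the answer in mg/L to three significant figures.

1.21 mg/L

For a continuous step input, C/C₀ ≈ ½·erfc((x−vt)/(2√(Dt))).
vt = 0.363 × 21.6 = 7.8408 m and 2√(Dt) = 2√(0.0738 × 21.6) = 2.525 m.
Argument (x−vt)/(2√(Dt)) = (8.61 − 7.8408)/2.525 = 0.3046; ½·erfc(0.3046) = 0.3333.
C = 3.64 × 0.3333 = 1.21 mg/L.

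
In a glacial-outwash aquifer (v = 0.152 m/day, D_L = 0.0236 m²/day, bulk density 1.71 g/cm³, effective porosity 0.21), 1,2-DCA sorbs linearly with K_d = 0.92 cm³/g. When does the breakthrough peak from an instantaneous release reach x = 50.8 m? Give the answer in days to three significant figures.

2830 days

Retardation factor R = 1 + ρ_b·K_d/n = 1 + 1.71 × 0.92/0.21 = 8.491.
Sorption retards both mechanisms: v_R = v/R = 0.01790 m/day, D_R = D/R = 0.002779 m²/day.
Peak time from v_R²t² + 2D_R t − x² = 0: t = (√(D_R² + v_R²x²) − D_R)/v_R².
√(D_R² + v_R²x²) = √(0.002779² + 0.01790² × 50.8²) = 0.9093; v_R² = 0.0003204.
t = (0.9093 − 0.002779)/0.0003204 = 2830 days.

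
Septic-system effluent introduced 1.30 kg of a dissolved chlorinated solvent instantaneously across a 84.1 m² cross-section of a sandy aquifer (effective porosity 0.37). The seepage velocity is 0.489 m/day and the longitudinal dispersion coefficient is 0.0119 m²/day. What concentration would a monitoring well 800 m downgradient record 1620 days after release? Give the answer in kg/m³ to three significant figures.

For an instantaneous plane source, C(x,t) = M/(n_e·A·√(4πDt)) · exp(−(x−vt)²/(4Dt)), with n_e·A the pore (flow) area.
Plume center vt = 0.489 × 1620 = 792.18 m, so the well at 800 m is 7.82 m downgradient of the peak.
√(4πDt) = 15.56 m, giving peak height M/(n_e·A·√(4πDt)) = 1.30/(0.37 × 84.1 × 15.56) = 0.002685 kg/m³.
(x−vt)²/(4Dt) = (7.82)²/(4 × 0.0119 × 1620) = 0.7930; exp(−0.7930) = 0.4525.
C = 0.002685 × 0.4525 = 0.00121 kg/m³.

0.00121 kg/m³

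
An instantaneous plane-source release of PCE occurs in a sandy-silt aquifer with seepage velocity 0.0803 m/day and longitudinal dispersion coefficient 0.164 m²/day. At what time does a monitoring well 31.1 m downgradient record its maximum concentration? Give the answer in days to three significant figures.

For the 1D instantaneous-source solution, setting ∂C/∂t = 0 at fixed x gives v²t² + 2Dt − x² = 0, so t = (√(D² + v²x²) − D)/v².
√(D² + v²x²) = √(0.164² + 0.0803² × 31.1²) = 2.503; v² = 0.00644809.
t = (2.503 − 0.164)/0.00644809 = 363 days (vs. the pure-advection estimate x/v = 387 d).

363 days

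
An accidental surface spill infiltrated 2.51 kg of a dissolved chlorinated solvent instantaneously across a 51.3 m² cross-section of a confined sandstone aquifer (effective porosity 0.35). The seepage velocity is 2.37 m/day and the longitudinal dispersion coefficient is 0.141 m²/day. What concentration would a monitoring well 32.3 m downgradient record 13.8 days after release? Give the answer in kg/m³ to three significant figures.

0.0277 kg/m³

For an instantaneous plane source, C(x,t) = M/(n_e·A·√(4πDt)) · exp(−(x−vt)²/(4Dt)), with n_e·A the pore (flow) area.
Plume center vt = 2.37 × 13.8 = 32.706 m, so the well at 32.3 m is 0.406 m upgradient of the peak.
√(4πDt) = 4.945 m, giving peak height M/(n_e·A·√(4πDt)) = 2.51/(0.35 × 51.3 × 4.945) = 0.02827 kg/m³.
(x−vt)²/(4Dt) = (-0.406)²/(4 × 0.141 × 13.8) = 0.02118; exp(−0.02118) = 0.9790.
C = 0.02827 × 0.9790 = 0.0277 kg/m³.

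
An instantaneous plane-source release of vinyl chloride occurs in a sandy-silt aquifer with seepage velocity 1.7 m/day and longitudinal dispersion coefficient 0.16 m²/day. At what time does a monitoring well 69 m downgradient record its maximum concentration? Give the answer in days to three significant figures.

For the 1D instantaneous-source solution, setting ∂C/∂t = 0 at fixed x gives v²t² + 2Dt − x² = 0, so t = (√(D² + v²x²) − D)/v².
√(D² + v²x²) = √(0.16² + 1.7² × 69²) = 117.3; v² = 2.89.
t = (117.3 − 0.16)/2.89 = 40.5 days (vs. the pure-advection estimate x/v = 40.6 d).

40.5 days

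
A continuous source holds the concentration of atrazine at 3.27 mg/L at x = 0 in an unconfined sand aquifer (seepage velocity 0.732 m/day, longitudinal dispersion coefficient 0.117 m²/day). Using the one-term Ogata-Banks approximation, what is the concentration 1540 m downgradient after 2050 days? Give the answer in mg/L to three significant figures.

0.118 mg/L

For a continuous step input, C/C₀ ≈ ½·erfc((x−vt)/(2√(Dt))).
vt = 0.732 × 2050 = 1500.6 m and 2√(Dt) = 2√(0.117 × 2050) = 30.97 m.
Argument (x−vt)/(2√(Dt)) = (1540 − 1500.6)/30.97 = 1.272; ½·erfc(1.272) = 0.03602.
C = 3.27 × 0.03602 = 0.118 mg/L.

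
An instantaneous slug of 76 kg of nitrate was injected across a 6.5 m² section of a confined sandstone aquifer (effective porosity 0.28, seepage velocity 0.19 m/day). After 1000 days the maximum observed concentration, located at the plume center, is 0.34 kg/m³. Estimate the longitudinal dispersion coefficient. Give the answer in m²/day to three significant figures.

At the plume center C_max = M/(n_e·A·√(4πDt)), so D = M²/(4πt·(n_e·A·C_max)²).
n_e·A·C_max = 0.28 × 6.5 × 0.34 = 0.6188 kg/m.
D = 76²/(4π × 1000 × 0.6188²) = 1.20 m²/day.

1.20 m²/day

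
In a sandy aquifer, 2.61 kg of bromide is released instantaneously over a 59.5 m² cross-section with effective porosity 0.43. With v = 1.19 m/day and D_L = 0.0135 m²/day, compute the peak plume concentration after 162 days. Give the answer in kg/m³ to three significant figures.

The peak of an instantaneous 1D plume sits at x = vt; there the Gaussian factor is 1 and C_max = M/(n_e·A·√(4πDt)), where n_e·A is the pore area the mass is dissolved in.
√(4πDt) = √(4π × 0.0135 × 162) = 5.242 m, so C_max = 2.61/(0.43 × 59.5 × 5.242) = 0.0195 kg/m³.

0.0195 kg/m³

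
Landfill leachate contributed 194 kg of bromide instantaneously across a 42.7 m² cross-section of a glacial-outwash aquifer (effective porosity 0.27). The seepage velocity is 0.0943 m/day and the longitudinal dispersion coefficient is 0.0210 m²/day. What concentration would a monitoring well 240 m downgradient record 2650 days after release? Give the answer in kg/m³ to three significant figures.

0.410 kg/m³

For an instantaneous plane source, C(x,t) = M/(n_e·A·√(4πDt)) · exp(−(x−vt)²/(4Dt)), with n_e·A the pore (flow) area.
Plume center vt = 0.0943 × 2650 = 249.895 m, so the well at 240 m is 9.895 m upgradient of the peak.
√(4πDt) = 26.44 m, giving peak height M/(n_e·A·√(4πDt)) = 194/(0.27 × 42.7 × 26.44) = 0.6364 kg/m³.
(x−vt)²/(4Dt) = (-9.895)²/(4 × 0.0210 × 2650) = 0.4399; exp(−0.4399) = 0.6441.
C = 0.6364 × 0.6441 = 0.410 kg/m³.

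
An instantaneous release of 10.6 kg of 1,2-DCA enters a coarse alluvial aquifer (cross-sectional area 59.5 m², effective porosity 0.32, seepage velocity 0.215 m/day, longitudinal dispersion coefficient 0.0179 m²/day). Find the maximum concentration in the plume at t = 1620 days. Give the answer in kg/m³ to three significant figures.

The peak of an instantaneous 1D plume sits at x = vt; there the Gaussian factor is 1 and C_max = M/(n_e·A·√(4πDt)), where n_e·A is the pore area the mass is dissolved in.
√(4πDt) = √(4π × 0.0179 × 1620) = 19.09 m, so C_max = 10.6/(0.32 × 59.5 × 19.09) = 0.0292 kg/m³.

0.0292 kg/m³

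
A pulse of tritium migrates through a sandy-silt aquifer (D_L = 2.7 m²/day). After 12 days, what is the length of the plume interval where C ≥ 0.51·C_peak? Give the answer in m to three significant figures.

18.7 m

The plume is Gaussian with σ = √(2Dt) = √(2 × 2.7 × 12) = 8.050 m.
C/C_peak = exp(−Δx²/(2σ²)) = 0.51 ⇒ Δx = σ·√(−2 ln 0.51) = 8.050 × 1.160 = 9.338 m.
Width = 2Δx = 18.7 m.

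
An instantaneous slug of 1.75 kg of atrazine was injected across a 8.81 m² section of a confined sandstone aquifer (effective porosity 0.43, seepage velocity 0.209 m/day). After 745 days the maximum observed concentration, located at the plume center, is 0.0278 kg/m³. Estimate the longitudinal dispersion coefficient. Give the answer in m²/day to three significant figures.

0.0295 m²/day

At the plume center C_max = M/(n_e·A·√(4πDt)), so D = M²/(4πt·(n_e·A·C_max)²).
n_e·A·C_max = 0.43 × 8.81 × 0.0278 = 0.1053 kg/m.
D = 1.75²/(4π × 745 × 0.1053²) = 0.0295 m²/day.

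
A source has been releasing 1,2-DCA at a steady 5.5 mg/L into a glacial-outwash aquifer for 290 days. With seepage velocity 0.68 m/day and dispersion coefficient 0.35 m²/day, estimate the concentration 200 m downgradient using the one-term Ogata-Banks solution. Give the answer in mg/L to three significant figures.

2.32 mg/L

For a continuous step input, C/C₀ ≈ ½·erfc((x−vt)/(2√(Dt))).
vt = 0.68 × 290 = 197.2 m and 2√(Dt) = 2√(0.35 × 290) = 20.15 m.
Argument (x−vt)/(2√(Dt)) = (200 − 197.2)/20.15 = 0.1390; ½·erfc(0.1390) = 0.4221.
C = 5.5 × 0.4221 = 2.32 mg/L.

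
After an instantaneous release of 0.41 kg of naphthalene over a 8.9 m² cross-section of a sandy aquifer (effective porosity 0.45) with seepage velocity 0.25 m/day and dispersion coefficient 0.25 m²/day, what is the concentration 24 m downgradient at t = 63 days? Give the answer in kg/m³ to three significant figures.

For an instantaneous plane source, C(x,t) = M/(n_e·A·√(4πDt)) · exp(−(x−vt)²/(4Dt)), with n_e·A the pore (flow) area.
Plume center vt = 0.25 × 63 = 15.75 m, so the well at 24 m is 8.25 m downgradient of the peak.
√(4πDt) = 14.07 m, giving peak height M/(n_e·A·√(4πDt)) = 0.41/(0.45 × 8.9 × 14.07) = 0.007276 kg/m³.
(x−vt)²/(4Dt) = (8.25)²/(4 × 0.25 × 63) = 1.080; exp(−1.080) = 0.3396.
C = 0.007276 × 0.3396 = 0.00247 kg/m³.

0.00247 kg/m³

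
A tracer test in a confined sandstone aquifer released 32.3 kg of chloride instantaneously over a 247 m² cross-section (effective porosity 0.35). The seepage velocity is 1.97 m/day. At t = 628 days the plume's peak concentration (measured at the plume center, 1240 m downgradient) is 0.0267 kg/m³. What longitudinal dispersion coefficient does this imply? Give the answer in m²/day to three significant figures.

At the plume center C_max = M/(n_e·A·√(4πDt)), so D = M²/(4πt·(n_e·A·C_max)²).
n_e·A·C_max = 0.35 × 247 × 0.0267 = 2.308 kg/m.
D = 32.3²/(4π × 628 × 2.308²) = 0.0248 m²/day.

0.0248 m²/day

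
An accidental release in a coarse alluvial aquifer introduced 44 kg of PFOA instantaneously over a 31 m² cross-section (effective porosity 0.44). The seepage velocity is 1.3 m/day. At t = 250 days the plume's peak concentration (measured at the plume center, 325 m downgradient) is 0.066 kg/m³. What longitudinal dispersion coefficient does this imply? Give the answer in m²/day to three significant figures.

0.760 m²/day

At the plume center C_max = M/(n_e·A·√(4πDt)), so D = M²/(4πt·(n_e·A·C_max)²).
n_e·A·C_max = 0.44 × 31 × 0.066 = 0.9002 kg/m.
D = 44²/(4π × 250 × 0.9002²) = 0.760 m²/day.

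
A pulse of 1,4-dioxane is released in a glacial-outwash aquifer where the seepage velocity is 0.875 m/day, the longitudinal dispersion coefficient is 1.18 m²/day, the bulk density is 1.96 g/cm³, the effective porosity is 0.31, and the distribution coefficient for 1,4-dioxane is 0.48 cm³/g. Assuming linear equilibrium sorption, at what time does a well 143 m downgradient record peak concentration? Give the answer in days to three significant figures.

653 days

Retardation factor R = 1 + ρ_b·K_d/n = 1 + 1.96 × 0.48/0.31 = 4.035.
Sorption retards both mechanisms: v_R = v/R = 0.2169 m/day, D_R = D/R = 0.2924 m²/day.
Peak time from v_R²t² + 2D_R t − x² = 0: t = (√(D_R² + v_R²x²) − D_R)/v_R².
√(D_R² + v_R²x²) = √(0.2924² + 0.2169² × 143²) = 31.02; v_R² = 0.04705.
t = (31.02 − 0.2924)/0.04705 = 653 days.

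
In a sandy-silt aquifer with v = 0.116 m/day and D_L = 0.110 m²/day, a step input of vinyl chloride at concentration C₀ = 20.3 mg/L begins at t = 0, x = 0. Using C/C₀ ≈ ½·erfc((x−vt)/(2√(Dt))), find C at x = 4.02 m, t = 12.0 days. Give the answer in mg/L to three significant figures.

For a continuous step input, C/C₀ ≈ ½·erfc((x−vt)/(2√(Dt))).
vt = 0.116 × 12.0 = 1.392 m and 2√(Dt) = 2√(0.110 × 12.0) = 2.298 m.
Argument (x−vt)/(2√(Dt)) = (4.02 − 1.392)/2.298 = 1.144; ½·erfc(1.144) = 0.05285.
C = 20.3 × 0.05285 = 1.07 mg/L.

1.07 mg/L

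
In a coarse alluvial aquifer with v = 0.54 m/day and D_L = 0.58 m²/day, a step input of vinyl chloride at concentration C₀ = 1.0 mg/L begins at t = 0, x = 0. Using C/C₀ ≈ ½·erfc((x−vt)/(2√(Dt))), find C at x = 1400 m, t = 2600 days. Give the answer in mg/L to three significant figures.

For a continuous step input, C/C₀ ≈ ½·erfc((x−vt)/(2√(Dt))).
vt = 0.54 × 2600 = 1404 m and 2√(Dt) = 2√(0.58 × 2600) = 77.67 m.
Argument (x−vt)/(2√(Dt)) = (1400 − 1404)/77.67 = -0.05150; ½·erfc(-0.05150) = 0.5290.
C = 1.0 × 0.5290 = 0.529 mg/L.

0.529 mg/L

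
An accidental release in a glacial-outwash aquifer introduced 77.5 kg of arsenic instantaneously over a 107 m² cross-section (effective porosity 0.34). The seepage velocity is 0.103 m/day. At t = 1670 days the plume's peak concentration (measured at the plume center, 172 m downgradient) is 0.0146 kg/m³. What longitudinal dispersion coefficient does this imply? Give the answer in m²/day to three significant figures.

1.01 m²/day

At the plume center C_max = M/(n_e·A·√(4πDt)), so D = M²/(4πt·(n_e·A·C_max)²).
n_e·A·C_max = 0.34 × 107 × 0.0146 = 0.5311 kg/m.
D = 77.5²/(4π × 1670 × 0.5311²) = 1.01 m²/day.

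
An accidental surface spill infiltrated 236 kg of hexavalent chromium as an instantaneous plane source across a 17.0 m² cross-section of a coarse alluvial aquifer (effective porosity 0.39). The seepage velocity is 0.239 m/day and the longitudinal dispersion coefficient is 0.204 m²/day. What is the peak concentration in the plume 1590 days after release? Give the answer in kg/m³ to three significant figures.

0.558 kg/m³

The peak of an instantaneous 1D plume sits at x = vt; there the Gaussian factor is 1 and C_max = M/(n_e·A·√(4πDt)), where n_e·A is the pore area the mass is dissolved in.
√(4πDt) = √(4π × 0.204 × 1590) = 63.84 m, so C_max = 236/(0.39 × 17.0 × 63.84) = 0.558 kg/m³.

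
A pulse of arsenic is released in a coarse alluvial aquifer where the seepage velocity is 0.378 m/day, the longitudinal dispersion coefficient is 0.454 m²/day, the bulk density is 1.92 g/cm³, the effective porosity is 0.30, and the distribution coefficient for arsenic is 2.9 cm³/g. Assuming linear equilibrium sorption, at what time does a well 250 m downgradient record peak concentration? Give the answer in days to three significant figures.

Retardation factor R = 1 + ρ_b·K_d/n = 1 + 1.92 × 2.9/0.30 = 19.56.
Sorption retards both mechanisms: v_R = v/R = 0.01933 m/day, D_R = D/R = 0.02321 m²/day.
Peak time from v_R²t² + 2D_R t − x² = 0: t = (√(D_R² + v_R²x²) − D_R)/v_R².
√(D_R² + v_R²x²) = √(0.02321² + 0.01933² × 250²) = 4.833; v_R² = 0.0003736.
t = (4.833 − 0.02321)/0.0003736 = 12900 days.

12900 days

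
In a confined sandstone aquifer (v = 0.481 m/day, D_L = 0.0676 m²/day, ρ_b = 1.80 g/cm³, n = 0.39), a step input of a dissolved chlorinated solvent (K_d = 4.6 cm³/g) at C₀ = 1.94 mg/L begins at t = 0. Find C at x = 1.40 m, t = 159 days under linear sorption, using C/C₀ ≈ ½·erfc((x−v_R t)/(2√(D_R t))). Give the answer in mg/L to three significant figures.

Retardation factor R = 1 + ρ_b·K_d/n = 1 + 1.80 × 4.6/0.39 = 22.23.
Sorption retards both mechanisms: v_R = v/R = 0.02164 m/day, D_R = D/R = 0.003041 m²/day.
v_R·t = 0.02164 × 159 = 3.44076 m; 2√(D_R t) = 1.391 m; argument = (1.40 − 3.44076)/1.391 = -1.467.
C = C₀ × ½·erfc(-1.467) = 1.94 × 0.9810 = 1.90 mg/L.

1.90 mg/L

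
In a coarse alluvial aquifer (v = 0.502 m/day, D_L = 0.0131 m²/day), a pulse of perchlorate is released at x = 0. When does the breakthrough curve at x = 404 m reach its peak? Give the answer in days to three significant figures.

For the 1D instantaneous-source solution, setting ∂C/∂t = 0 at fixed x gives v²t² + 2Dt − x² = 0, so t = (√(D² + v²x²) − D)/v².
√(D² + v²x²) = √(0.0131² + 0.502² × 404²) = 202.8; v² = 0.252004.
t = (202.8 − 0.0131)/0.252004 = 805 days (vs. the pure-advection estimate x/v = 805 d).

805 days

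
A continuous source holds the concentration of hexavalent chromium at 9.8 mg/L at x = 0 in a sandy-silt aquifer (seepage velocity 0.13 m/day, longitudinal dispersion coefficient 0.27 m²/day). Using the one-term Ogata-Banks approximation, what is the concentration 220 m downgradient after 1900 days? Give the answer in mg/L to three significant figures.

For a continuous step input, C/C₀ ≈ ½·erfc((x−vt)/(2√(Dt))).
vt = 0.13 × 1900 = 247 m and 2√(Dt) = 2√(0.27 × 1900) = 45.30 m.
Argument (x−vt)/(2√(Dt)) = (220 − 247)/45.30 = -0.5960; ½·erfc(-0.5960) = 0.8003.
C = 9.8 × 0.8003 = 7.84 mg/L.

7.84 mg/L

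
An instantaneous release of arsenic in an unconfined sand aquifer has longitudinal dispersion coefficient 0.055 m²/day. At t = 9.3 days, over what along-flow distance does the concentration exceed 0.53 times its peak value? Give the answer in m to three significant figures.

2.28 m

The plume is Gaussian with σ = √(2Dt) = √(2 × 0.055 × 9.3) = 1.011 m.
C/C_peak = exp(−Δx²/(2σ²)) = 0.53 ⇒ Δx = σ·√(−2 ln 0.53) = 1.011 × 1.127 = 1.139 m.
Width = 2Δx = 2.28 m.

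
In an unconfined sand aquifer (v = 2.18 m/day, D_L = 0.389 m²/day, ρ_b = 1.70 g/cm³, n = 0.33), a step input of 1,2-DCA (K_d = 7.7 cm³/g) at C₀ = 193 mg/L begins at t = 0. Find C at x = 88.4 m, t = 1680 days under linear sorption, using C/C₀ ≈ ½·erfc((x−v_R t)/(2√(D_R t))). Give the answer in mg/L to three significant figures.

Retardation factor R = 1 + ρ_b·K_d/n = 1 + 1.70 × 7.7/0.33 = 40.67.
Sorption retards both mechanisms: v_R = v/R = 0.05360 m/day, D_R = D/R = 0.009565 m²/day.
v_R·t = 0.05360 × 1680 = 90.048 m; 2√(D_R t) = 8.017 m; argument = (88.4 − 90.048)/8.017 = -0.2056.
C = C₀ × ½·erfc(-0.2056) = 193 × 0.6144 = 119 mg/L.

119 mg/L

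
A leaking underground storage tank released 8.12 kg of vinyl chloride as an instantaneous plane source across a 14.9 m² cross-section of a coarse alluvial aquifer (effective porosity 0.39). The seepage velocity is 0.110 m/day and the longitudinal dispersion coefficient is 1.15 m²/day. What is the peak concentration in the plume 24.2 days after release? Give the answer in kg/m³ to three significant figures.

The peak of an instantaneous 1D plume sits at x = vt; there the Gaussian factor is 1 and C_max = M/(n_e·A·√(4πDt)), where n_e·A is the pore area the mass is dissolved in.
√(4πDt) = √(4π × 1.15 × 24.2) = 18.70 m, so C_max = 8.12/(0.39 × 14.9 × 18.70) = 0.0747 kg/m³.

0.0747 kg/m³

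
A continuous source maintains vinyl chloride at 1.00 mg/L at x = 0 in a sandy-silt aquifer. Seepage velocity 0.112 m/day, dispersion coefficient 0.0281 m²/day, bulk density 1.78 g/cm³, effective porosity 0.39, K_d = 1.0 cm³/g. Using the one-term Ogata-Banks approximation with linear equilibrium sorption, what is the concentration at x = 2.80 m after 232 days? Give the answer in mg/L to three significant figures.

Retardation factor R = 1 + ρ_b·K_d/n = 1 + 1.78 × 1.0/0.39 = 5.564.
Sorption retards both mechanisms: v_R = v/R = 0.02013 m/day, D_R = D/R = 0.005050 m²/day.
v_R·t = 0.02013 × 232 = 4.67016 m; 2√(D_R t) = 2.165 m; argument = (2.80 − 4.67016)/2.165 = -0.8638.
C = C₀ × ½·erfc(-0.8638) = 1.00 × 0.8891 = 0.889 mg/L.

0.889 mg/L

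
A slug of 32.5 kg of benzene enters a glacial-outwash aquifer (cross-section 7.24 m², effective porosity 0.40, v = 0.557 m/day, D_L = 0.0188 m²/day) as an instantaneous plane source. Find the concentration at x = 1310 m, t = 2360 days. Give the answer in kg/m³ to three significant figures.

For an instantaneous plane source, C(x,t) = M/(n_e·A·√(4πDt)) · exp(−(x−vt)²/(4Dt)), with n_e·A the pore (flow) area.
Plume center vt = 0.557 × 2360 = 1314.52 m, so the well at 1310 m is 4.52 m upgradient of the peak.
√(4πDt) = 23.61 m, giving peak height M/(n_e·A·√(4πDt)) = 32.5/(0.40 × 7.24 × 23.61) = 0.4753 kg/m³.
(x−vt)²/(4Dt) = (-4.52)²/(4 × 0.0188 × 2360) = 0.1151; exp(−0.1151) = 0.8913.
C = 0.4753 × 0.8913 = 0.424 kg/m³.

0.424 kg/m³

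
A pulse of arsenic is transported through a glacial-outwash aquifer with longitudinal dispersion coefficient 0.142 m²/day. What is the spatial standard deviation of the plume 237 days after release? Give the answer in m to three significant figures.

Dispersive spreading gives a Gaussian with σ² = 2Dt; advection only shifts the center.
σ = √(2 × 0.142 × 237) = 8.20 m.

8.20 m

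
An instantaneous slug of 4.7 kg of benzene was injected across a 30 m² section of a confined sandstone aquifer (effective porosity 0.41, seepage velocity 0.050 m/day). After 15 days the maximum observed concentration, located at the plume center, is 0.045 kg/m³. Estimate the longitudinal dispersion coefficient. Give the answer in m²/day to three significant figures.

0.383 m²/day

At the plume center C_max = M/(n_e·A·√(4πDt)), so D = M²/(4πt·(n_e·A·C_max)²).
n_e·A·C_max = 0.41 × 30 × 0.045 = 0.5535 kg/m.
D = 4.7²/(4π × 15 × 0.5535²) = 0.383 m²/day.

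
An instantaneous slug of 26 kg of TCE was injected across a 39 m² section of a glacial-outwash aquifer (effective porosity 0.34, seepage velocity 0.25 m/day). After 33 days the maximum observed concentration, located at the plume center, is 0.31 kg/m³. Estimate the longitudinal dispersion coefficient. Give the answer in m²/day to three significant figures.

At the plume center C_max = M/(n_e·A·√(4πDt)), so D = M²/(4πt·(n_e·A·C_max)²).
n_e·A·C_max = 0.34 × 39 × 0.31 = 4.111 kg/m.
D = 26²/(4π × 33 × 4.111²) = 0.0965 m²/day.

0.0965 m²/day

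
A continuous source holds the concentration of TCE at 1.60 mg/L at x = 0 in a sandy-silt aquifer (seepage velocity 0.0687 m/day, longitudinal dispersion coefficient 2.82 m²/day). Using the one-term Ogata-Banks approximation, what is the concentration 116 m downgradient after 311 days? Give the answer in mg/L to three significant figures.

For a continuous step input, C/C₀ ≈ ½·erfc((x−vt)/(2√(Dt))).
vt = 0.0687 × 311 = 21.3657 m and 2√(Dt) = 2√(2.82 × 311) = 59.23 m.
Argument (x−vt)/(2√(Dt)) = (116 − 21.3657)/59.23 = 1.598; ½·erfc(1.598) = 0.01191.
C = 1.60 × 0.01191 = 0.0191 mg/L.

0.0191 mg/L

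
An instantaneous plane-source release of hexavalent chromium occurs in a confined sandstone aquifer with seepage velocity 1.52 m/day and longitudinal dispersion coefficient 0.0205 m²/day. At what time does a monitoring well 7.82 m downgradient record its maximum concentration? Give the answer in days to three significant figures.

For the 1D instantaneous-source solution, setting ∂C/∂t = 0 at fixed x gives v²t² + 2Dt − x² = 0, so t = (√(D² + v²x²) − D)/v².
√(D² + v²x²) = √(0.0205² + 1.52² × 7.82²) = 11.89; v² = 2.3104.
t = (11.89 − 0.0205)/2.3104 = 5.14 days (vs. the pure-advection estimate x/v = 5.14 d).

5.14 days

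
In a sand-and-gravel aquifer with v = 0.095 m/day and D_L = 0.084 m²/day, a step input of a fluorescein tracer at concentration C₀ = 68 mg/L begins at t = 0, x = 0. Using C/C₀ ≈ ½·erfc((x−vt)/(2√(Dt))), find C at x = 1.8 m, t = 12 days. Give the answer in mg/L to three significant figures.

21.8 mg/L

For a continuous step input, C/C₀ ≈ ½·erfc((x−vt)/(2√(Dt))).
vt = 0.095 × 12 = 1.14 m and 2√(Dt) = 2√(0.084 × 12) = 2.008 m.
Argument (x−vt)/(2√(Dt)) = (1.8 − 1.14)/2.008 = 0.3287; ½·erfc(0.3287) = 0.3210.
C = 68 × 0.3210 = 21.8 mg/L.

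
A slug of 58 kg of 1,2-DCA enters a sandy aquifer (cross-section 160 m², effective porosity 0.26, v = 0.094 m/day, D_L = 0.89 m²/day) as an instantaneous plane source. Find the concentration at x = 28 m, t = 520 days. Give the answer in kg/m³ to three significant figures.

For an instantaneous plane source, C(x,t) = M/(n_e·A·√(4πDt)) · exp(−(x−vt)²/(4Dt)), with n_e·A the pore (flow) area.
Plume center vt = 0.094 × 520 = 48.88 m, so the well at 28 m is 20.88 m upgradient of the peak.
√(4πDt) = 76.26 m, giving peak height M/(n_e·A·√(4πDt)) = 58/(0.26 × 160 × 76.26) = 0.01828 kg/m³.
(x−vt)²/(4Dt) = (-20.88)²/(4 × 0.89 × 520) = 0.2355; exp(−0.2355) = 0.7902.
C = 0.01828 × 0.7902 = 0.0144 kg/m³.

0.0144 kg/m³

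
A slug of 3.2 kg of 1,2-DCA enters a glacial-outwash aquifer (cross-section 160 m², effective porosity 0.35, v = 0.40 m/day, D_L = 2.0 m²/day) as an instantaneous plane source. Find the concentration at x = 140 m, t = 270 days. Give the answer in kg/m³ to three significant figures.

For an instantaneous plane source, C(x,t) = M/(n_e·A·√(4πDt)) · exp(−(x−vt)²/(4Dt)), with n_e·A the pore (flow) area.
Plume center vt = 0.40 × 270 = 108 m, so the well at 140 m is 32 m downgradient of the peak.
√(4πDt) = 82.38 m, giving peak height M/(n_e·A·√(4πDt)) = 3.2/(0.35 × 160 × 82.38) = 0.0006936 kg/m³.
(x−vt)²/(4Dt) = (32)²/(4 × 2.0 × 270) = 0.4741; exp(−0.4741) = 0.6224.
C = 0.0006936 × 0.6224 = 0.000432 kg/m³.

0.000432 kg/m³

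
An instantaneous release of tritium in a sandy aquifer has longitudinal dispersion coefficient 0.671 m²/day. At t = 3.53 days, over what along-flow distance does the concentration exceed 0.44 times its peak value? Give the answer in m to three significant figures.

5.58 m

The plume is Gaussian with σ = √(2Dt) = √(2 × 0.671 × 3.53) = 2.177 m.
C/C_peak = exp(−Δx²/(2σ²)) = 0.44 ⇒ Δx = σ·√(−2 ln 0.44) = 2.177 × 1.281 = 2.789 m.
Width = 2Δx = 5.58 m.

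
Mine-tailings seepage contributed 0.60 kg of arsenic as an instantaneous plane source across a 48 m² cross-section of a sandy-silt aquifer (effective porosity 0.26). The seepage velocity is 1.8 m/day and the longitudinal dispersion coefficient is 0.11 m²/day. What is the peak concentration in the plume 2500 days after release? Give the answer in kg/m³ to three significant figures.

The peak of an instantaneous 1D plume sits at x = vt; there the Gaussian factor is 1 and C_max = M/(n_e·A·√(4πDt)), where n_e·A is the pore area the mass is dissolved in.
√(4πDt) = √(4π × 0.11 × 2500) = 58.79 m, so C_max = 0.60/(0.26 × 48 × 58.79) = 0.000818 kg/m³.

0.000818 kg/m³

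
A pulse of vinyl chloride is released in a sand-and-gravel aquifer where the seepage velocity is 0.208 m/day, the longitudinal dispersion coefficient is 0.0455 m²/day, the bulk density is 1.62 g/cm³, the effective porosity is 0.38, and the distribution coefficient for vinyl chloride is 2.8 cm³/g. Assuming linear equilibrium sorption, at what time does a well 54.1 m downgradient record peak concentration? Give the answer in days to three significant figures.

3350 days

Retardation factor R = 1 + ρ_b·K_d/n = 1 + 1.62 × 2.8/0.38 = 12.94.
Sorption retards both mechanisms: v_R = v/R = 0.01607 m/day, D_R = D/R = 0.003516 m²/day.
Peak time from v_R²t² + 2D_R t − x² = 0: t = (√(D_R² + v_R²x²) − D_R)/v_R².
√(D_R² + v_R²x²) = √(0.003516² + 0.01607² × 54.1²) = 0.8694; v_R² = 0.0002582.
t = (0.8694 − 0.003516)/0.0002582 = 3350 days.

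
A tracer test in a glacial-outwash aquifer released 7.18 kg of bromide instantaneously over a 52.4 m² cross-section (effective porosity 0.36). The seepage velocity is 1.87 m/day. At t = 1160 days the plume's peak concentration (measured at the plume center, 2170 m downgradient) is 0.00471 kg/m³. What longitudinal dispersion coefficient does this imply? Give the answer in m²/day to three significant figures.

0.448 m²/day

At the plume center C_max = M/(n_e·A·√(4πDt)), so D = M²/(4πt·(n_e·A·C_max)²).
n_e·A·C_max = 0.36 × 52.4 × 0.00471 = 0.08885 kg/m.
D = 7.18²/(4π × 1160 × 0.08885²) = 0.448 m²/day.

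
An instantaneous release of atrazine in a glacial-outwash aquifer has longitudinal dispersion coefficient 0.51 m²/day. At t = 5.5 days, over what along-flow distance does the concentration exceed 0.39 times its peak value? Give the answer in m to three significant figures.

6.50 m

The plume is Gaussian with σ = √(2Dt) = √(2 × 0.51 × 5.5) = 2.369 m.
C/C_peak = exp(−Δx²/(2σ²)) = 0.39 ⇒ Δx = σ·√(−2 ln 0.39) = 2.369 × 1.372 = 3.250 m.
Width = 2Δx = 6.50 m.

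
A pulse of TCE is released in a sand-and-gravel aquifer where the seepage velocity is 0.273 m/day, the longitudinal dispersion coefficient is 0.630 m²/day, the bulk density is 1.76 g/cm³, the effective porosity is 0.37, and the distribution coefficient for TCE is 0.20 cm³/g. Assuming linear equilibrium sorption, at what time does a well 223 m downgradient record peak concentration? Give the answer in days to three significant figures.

Retardation factor R = 1 + ρ_b·K_d/n = 1 + 1.76 × 0.20/0.37 = 1.951.
Sorption retards both mechanisms: v_R = v/R = 0.1399 m/day, D_R = D/R = 0.3229 m²/day.
Peak time from v_R²t² + 2D_R t − x² = 0: t = (√(D_R² + v_R²x²) − D_R)/v_R².
√(D_R² + v_R²x²) = √(0.3229² + 0.1399² × 223²) = 31.20; v_R² = 0.01957.
t = (31.20 − 0.3229)/0.01957 = 1580 days.

1580 days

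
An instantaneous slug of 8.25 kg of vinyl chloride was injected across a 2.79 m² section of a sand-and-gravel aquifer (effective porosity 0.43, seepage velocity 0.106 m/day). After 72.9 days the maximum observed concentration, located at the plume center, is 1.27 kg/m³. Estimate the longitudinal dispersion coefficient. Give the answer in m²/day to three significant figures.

0.0320 m²/day

At the plume center C_max = M/(n_e·A·√(4πDt)), so D = M²/(4πt·(n_e·A·C_max)²).
n_e·A·C_max = 0.43 × 2.79 × 1.27 = 1.524 kg/m.
D = 8.25²/(4π × 72.9 × 1.524²) = 0.0320 m²/day.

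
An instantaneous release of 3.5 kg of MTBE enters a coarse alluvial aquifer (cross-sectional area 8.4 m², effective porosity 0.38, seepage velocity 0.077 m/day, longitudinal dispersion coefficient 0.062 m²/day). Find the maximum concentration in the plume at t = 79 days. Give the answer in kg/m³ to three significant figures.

0.140 kg/m³

The peak of an instantaneous 1D plume sits at x = vt; there the Gaussian factor is 1 and C_max = M/(n_e·A·√(4πDt)), where n_e·A is the pore area the mass is dissolved in.
√(4πDt) = √(4π × 0.062 × 79) = 7.845 m, so C_max = 3.5/(0.38 × 8.4 × 7.845) = 0.140 kg/m³.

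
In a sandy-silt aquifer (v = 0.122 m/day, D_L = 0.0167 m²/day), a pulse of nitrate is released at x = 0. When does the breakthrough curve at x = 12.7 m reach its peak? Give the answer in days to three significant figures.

103 days

For the 1D instantaneous-source solution, setting ∂C/∂t = 0 at fixed x gives v²t² + 2Dt − x² = 0, so t = (√(D² + v²x²) − D)/v².
√(D² + v²x²) = √(0.0167² + 0.122² × 12.7²) = 1.549; v² = 0.014884.
t = (1.549 − 0.0167)/0.014884 = 103 days (vs. the pure-advection estimate x/v = 104 d).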